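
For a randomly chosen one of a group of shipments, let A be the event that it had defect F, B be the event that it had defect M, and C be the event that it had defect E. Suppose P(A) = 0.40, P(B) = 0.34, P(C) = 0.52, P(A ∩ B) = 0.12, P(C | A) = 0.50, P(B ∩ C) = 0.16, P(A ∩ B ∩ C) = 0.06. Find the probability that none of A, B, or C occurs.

0.16

P(A ∩ C) = P(A)·P(C|A) = 0.40 × 0.50 = 0.20
By inclusion–exclusion:
P(A ∪ B ∪ C) = 0.40 + 0.34 + 0.52 − 0.12 − 0.20 − 0.16 + 0.06 = 0.84
P(none) = 1 − 0.84 = 0.16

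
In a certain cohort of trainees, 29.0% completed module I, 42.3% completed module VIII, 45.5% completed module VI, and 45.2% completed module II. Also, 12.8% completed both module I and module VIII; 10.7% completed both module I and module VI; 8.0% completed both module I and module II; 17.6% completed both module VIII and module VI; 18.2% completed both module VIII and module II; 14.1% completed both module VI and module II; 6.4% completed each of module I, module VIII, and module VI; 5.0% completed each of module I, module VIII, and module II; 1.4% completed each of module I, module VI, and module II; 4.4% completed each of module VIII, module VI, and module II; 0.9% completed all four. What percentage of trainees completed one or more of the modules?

96.9%

P(at least one) = 29.0 + 42.3 + 45.5 + 45.2 − 12.8 − 10.7 − 8.0 − 17.6 − 18.2 − 14.1 + 6.4 + 5.0 + 1.4 + 4.4 − 0.9 = 96.9%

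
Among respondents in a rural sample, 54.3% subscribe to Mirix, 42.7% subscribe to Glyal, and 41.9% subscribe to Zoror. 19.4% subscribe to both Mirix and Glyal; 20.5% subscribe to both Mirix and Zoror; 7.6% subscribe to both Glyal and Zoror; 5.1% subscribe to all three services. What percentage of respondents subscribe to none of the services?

By inclusion–exclusion:
P(≥1) = 54.3 + 42.7 + 41.9 − 19.4 − 20.5 − 7.6 + 5.1 = 96.5%
P(none) = 100% − 96.5% = 3.5%

3.5%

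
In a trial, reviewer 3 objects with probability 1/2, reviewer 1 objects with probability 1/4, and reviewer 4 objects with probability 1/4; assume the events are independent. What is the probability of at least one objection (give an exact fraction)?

23/32

Since the events are independent, P(none) is the product of the individual non-occurrence probabilities.
P(none) = (1 − 1/2) × (1 − 1/4) × (1 − 1/4) = 1/2 × 3/4 × 3/4 = 9/32
P(at least one) = 1 − 9/32 = 23/32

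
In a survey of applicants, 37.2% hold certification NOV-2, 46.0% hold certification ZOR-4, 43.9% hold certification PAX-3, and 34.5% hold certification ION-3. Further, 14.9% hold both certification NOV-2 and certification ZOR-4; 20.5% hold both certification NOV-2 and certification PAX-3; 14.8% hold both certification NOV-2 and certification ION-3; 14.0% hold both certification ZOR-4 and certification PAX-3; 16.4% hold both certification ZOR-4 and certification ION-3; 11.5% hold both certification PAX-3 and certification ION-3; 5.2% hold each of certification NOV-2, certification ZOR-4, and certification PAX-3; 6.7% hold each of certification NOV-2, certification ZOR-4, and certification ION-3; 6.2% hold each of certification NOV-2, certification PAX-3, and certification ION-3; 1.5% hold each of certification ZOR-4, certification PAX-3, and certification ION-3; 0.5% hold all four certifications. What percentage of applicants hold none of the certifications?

P(at least one) = 37.2 + 46.0 + 43.9 + 34.5 − 14.9 − 20.5 − 14.8 − 14.0 − 16.4 − 11.5 + 5.2 + 6.7 + 6.2 + 1.5 − 0.5 = 88.6%
P(none) = 100% − 88.6% = 11.4%

11.4%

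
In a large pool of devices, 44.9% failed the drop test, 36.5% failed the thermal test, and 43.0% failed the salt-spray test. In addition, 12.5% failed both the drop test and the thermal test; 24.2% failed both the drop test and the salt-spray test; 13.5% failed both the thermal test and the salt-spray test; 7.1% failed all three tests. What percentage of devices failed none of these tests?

18.7%

Using inclusion–exclusion:
P(≥1) = 44.9 + 36.5 + 43.0 − 12.5 − 24.2 − 13.5 + 7.1 = 81.3%
P(none) = 100% − 81.3% = 18.7%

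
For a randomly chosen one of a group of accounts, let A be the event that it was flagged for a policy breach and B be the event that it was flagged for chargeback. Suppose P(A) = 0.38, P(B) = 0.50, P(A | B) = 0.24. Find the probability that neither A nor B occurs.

P(A ∩ B) = P(B)·P(A|B) = 0.50 × 0.24 = 0.12
P(A ∪ B) = 0.38 + 0.50 − 0.12 = 0.76
P(none) = 1 − 0.76 = 0.24

0.24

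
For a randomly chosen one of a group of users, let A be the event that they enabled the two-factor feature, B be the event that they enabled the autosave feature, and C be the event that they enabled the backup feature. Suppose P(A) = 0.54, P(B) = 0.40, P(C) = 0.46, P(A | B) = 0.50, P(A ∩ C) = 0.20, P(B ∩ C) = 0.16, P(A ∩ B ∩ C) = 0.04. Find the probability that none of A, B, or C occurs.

P(A ∩ B) = P(B)·P(A|B) = 0.40 × 0.50 = 0.20
Inclusion–exclusion gives
P(A ∪ B ∪ C) = 0.54 + 0.40 + 0.46 − 0.20 − 0.20 − 0.16 + 0.04 = 0.88
P(none) = 1 − 0.88 = 0.12

0.12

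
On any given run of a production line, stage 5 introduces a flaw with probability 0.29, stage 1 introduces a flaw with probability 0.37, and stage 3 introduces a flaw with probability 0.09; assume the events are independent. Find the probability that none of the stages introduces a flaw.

Since the events are independent, P(none) is the product of the individual non-occurrence probabilities.
P(none) = (1 − 0.29) × (1 − 0.37) × (1 − 0.09) = 0.71 × 0.63 × 0.91 = 0.407043

0.407043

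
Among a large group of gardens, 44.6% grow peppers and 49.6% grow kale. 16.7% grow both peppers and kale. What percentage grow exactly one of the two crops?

60.8%

Using the inclusion–exclusion count for exactly one event:
P(exactly one) = 44.6 + 49.6 − 2·16.7 = 60.8%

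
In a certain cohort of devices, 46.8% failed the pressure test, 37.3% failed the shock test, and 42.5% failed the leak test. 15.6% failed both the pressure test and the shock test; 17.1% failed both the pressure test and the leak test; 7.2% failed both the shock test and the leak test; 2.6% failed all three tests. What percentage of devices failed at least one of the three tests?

P(at least one) = 46.8 + 37.3 + 42.5 − 15.6 − 17.1 − 7.2 + 2.6 = 89.3%

89.3%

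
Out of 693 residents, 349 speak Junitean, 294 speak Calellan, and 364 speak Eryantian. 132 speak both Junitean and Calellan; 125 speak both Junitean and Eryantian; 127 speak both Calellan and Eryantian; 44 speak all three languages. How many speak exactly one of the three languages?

371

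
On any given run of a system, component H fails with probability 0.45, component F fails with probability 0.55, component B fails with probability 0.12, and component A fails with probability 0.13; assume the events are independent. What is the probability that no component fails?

P(none) = (1 − 0.45) × (1 − 0.55) × (1 − 0.12) × (1 − 0.13) = 0.55 × 0.45 × 0.88 × 0.87 = 0.189486

0.189486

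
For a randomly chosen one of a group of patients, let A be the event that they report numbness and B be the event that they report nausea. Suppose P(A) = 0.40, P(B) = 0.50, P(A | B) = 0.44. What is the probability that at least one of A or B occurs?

0.68

P(A ∩ B) = P(B)·P(A|B) = 0.50 × 0.44 = 0.22
P(A ∪ B) = 0.40 + 0.50 − 0.22 = 0.68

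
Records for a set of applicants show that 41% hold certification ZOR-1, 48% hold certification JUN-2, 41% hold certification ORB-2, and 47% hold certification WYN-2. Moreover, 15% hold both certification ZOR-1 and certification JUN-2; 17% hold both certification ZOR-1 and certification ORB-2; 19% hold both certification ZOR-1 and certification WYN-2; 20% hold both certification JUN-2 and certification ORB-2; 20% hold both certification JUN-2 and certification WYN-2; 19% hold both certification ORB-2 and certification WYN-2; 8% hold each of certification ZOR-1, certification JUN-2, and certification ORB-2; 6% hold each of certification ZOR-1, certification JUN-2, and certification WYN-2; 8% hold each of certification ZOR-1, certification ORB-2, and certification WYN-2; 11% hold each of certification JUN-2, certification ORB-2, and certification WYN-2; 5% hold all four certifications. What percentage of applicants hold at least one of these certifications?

Inclusion–exclusion gives
P(at least one) = 41 + 48 + 41 + 47 − 15 − 17 − 19 − 20 − 20 − 19 + 8 + 6 + 8 + 11 − 5 = 95%

95%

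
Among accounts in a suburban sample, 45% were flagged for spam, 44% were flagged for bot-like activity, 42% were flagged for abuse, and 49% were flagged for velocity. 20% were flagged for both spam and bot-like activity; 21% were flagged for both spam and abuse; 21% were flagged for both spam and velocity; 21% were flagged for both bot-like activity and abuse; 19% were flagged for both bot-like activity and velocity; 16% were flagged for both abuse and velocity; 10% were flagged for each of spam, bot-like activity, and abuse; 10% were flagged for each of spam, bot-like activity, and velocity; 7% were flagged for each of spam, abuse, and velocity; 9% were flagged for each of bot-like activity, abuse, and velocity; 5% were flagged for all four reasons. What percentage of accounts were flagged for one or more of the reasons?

93%

Inclusion–exclusion gives
P(at least one) = 45 + 44 + 42 + 49 − 20 − 21 − 21 − 21 − 19 − 16 + 10 + 10 + 7 + 9 − 5 = 93%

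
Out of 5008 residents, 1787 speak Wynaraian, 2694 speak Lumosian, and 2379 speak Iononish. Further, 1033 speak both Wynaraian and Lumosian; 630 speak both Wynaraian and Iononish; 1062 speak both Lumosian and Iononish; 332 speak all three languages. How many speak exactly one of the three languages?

2406

By inclusion–exclusion (exactly-one form):
N(exactly one) = 1787 + 2694 + 2379 − 2·1033 − 2·630 − 2·1062 + 3·332 = 2406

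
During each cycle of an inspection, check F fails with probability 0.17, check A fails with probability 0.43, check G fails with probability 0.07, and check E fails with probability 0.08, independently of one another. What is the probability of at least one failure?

P(none) = (1 − 0.17) × (1 − 0.43) × (1 − 0.07) × (1 − 0.08) = 0.83 × 0.57 × 0.93 × 0.92 = 0.40478436
P(at least one) = 1 − 0.40478436 = 0.59521564

0.59521564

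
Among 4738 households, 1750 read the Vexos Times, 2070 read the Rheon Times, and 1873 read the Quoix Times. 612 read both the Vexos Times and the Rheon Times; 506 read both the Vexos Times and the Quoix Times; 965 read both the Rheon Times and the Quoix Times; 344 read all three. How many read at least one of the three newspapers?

By inclusion-exclusion,
N(≥1) = 1750 + 2070 + 1873 − 612 − 506 − 965 + 344 = 3954

3954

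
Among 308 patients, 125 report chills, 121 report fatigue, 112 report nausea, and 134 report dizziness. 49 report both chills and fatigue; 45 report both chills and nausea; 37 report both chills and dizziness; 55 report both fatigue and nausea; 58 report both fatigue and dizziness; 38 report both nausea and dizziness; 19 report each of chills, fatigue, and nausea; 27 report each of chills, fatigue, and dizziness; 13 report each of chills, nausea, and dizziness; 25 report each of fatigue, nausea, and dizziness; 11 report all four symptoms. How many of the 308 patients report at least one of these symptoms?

283

Inclusion–exclusion gives
N(≥1) = 125 + 121 + 112 + 134 − 49 − 45 − 37 − 55 − 58 − 38 + 19 + 27 + 13 + 25 − 11 = 283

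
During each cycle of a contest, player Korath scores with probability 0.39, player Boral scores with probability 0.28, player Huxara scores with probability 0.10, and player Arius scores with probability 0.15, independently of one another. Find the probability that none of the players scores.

0.335988

Independence gives P(none) = ∏(1 − pᵢ).
P(none) = (1 − 0.39) × (1 − 0.28) × (1 − 0.10) × (1 − 0.15) = 0.61 × 0.72 × 0.90 × 0.85 = 0.335988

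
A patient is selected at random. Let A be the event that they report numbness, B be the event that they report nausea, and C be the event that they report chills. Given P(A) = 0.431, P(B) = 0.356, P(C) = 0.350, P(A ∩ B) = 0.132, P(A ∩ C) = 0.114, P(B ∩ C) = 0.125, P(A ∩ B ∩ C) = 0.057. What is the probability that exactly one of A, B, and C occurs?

0.566

P(exactly one) = 0.431 + 0.356 + 0.350 − 2·0.132 − 2·0.114 − 2·0.125 + 3·0.057 = 0.566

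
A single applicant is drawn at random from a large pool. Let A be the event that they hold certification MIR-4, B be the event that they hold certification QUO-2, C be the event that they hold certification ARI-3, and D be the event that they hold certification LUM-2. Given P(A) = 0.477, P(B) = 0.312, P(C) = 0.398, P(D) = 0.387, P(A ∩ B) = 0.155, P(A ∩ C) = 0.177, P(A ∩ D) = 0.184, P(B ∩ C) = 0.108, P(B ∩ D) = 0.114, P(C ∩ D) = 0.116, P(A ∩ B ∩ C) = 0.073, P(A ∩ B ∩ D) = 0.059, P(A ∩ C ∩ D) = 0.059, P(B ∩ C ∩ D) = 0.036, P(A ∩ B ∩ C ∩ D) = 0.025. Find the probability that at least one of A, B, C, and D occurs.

0.922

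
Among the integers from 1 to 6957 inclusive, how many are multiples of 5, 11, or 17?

By inclusion-exclusion,
1391 + 632 + 409 − 126 − 81 − 37 + 7 = 2195

2195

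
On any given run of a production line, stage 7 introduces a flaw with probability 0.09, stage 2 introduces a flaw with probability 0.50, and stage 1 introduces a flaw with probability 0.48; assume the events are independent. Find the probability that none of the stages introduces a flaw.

0.2366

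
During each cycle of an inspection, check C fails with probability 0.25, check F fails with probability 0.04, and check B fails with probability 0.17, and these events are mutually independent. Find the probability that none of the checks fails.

0.5976

Independence gives P(none) = ∏(1 − pᵢ).
P(none) = (1 − 0.25) × (1 − 0.04) × (1 − 0.17) = 0.75 × 0.96 × 0.83 = 0.5976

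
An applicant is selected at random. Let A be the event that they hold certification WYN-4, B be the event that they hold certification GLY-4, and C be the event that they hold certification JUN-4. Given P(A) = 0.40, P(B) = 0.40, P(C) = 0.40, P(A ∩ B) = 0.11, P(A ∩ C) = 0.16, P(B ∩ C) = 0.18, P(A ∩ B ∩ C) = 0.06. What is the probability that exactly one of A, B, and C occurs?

0.48

By inclusion–exclusion (exactly-one form):
P(exactly one) = 0.40 + 0.40 + 0.40 − 2·0.11 − 2·0.16 − 2·0.18 + 3·0.06 = 0.48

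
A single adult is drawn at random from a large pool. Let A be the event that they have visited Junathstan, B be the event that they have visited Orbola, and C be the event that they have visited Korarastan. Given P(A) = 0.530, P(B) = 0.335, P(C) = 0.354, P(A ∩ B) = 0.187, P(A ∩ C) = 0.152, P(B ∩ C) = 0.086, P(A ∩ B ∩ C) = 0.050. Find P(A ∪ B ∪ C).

0.844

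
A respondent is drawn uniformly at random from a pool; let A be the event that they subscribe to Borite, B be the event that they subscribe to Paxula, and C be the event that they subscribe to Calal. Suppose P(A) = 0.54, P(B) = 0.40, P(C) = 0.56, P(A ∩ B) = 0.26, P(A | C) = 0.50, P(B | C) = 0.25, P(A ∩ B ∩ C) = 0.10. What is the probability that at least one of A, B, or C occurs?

0.92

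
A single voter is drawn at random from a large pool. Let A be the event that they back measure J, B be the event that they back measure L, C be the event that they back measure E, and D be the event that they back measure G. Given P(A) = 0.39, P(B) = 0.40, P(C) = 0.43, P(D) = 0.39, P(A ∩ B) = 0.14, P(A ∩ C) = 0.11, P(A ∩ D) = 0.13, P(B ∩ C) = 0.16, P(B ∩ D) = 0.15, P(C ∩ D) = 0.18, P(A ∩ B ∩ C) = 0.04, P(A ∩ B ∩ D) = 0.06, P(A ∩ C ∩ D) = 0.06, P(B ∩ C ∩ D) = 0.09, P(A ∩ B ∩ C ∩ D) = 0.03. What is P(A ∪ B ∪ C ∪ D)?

Apply inclusion-exclusion:
P(A ∪ B ∪ C ∪ D) = 0.39 + 0.40 + 0.43 + 0.39 − 0.14 − 0.11 − 0.13 − 0.16 − 0.15 − 0.18 + 0.04 + 0.06 + 0.06 + 0.09 − 0.03 = 0.96

0.96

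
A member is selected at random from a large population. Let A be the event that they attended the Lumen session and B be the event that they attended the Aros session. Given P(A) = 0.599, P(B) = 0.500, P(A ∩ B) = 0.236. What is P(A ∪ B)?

0.863

By inclusion-exclusion,
P(A ∪ B) = 0.599 + 0.500 − 0.236 = 0.863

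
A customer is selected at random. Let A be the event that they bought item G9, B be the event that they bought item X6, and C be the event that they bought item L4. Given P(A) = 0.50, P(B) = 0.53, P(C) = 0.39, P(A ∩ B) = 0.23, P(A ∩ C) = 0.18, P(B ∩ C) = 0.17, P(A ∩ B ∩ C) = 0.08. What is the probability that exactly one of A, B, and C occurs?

0.50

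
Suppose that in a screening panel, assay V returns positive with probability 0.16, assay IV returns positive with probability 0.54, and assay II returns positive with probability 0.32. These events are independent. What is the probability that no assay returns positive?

Since the events are independent, P(none) is the product of the individual non-occurrence probabilities.
P(none) = (1 − 0.16) × (1 − 0.54) × (1 − 0.32) = 0.84 × 0.46 × 0.68 = 0.262752

0.262752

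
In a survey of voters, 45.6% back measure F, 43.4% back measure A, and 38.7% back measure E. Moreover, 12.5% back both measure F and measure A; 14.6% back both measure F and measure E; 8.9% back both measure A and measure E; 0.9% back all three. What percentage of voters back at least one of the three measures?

P(≥1) = 45.6 + 43.4 + 38.7 − 12.5 − 14.6 − 8.9 + 0.9 = 92.6%

92.6%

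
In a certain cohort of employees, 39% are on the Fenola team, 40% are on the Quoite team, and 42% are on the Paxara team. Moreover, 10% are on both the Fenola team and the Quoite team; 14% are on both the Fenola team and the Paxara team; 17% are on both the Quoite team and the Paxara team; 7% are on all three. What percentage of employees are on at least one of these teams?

87%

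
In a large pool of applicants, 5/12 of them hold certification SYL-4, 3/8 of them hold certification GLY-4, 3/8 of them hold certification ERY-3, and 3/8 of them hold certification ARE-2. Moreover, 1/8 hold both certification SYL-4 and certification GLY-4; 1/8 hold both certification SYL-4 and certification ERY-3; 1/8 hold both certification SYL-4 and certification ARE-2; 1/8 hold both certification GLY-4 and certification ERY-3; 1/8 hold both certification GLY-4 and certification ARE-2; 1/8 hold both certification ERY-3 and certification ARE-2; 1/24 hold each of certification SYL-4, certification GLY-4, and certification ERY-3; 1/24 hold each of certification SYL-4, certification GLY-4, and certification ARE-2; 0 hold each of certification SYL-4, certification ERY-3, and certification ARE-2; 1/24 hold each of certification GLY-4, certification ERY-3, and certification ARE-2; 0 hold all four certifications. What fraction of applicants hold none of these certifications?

1/12

By inclusion-exclusion,
P(at least one) = 5/12 + 3/8 + 3/8 + 3/8 − 1/8 − 1/8 − 1/8 − 1/8 − 1/8 − 1/8 + 1/24 + 1/24 + 0 + 1/24 − 0 = 11/12
P(none) = 1 − 11/12 = 1/12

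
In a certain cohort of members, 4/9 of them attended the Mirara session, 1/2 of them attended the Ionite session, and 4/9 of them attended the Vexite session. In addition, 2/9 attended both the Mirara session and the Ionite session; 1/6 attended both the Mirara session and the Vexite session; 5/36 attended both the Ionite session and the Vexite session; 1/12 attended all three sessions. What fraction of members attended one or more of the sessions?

P(union) = 4/9 + 1/2 + 4/9 − 2/9 − 1/6 − 5/36 + 1/12 = 17/18

17/18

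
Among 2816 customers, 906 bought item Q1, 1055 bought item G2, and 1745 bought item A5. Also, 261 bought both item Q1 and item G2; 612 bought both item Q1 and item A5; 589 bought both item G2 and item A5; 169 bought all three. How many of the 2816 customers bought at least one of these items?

Apply inclusion-exclusion:
N(≥1) = 906 + 1055 + 1745 − 261 − 612 − 589 + 169 = 2413

2413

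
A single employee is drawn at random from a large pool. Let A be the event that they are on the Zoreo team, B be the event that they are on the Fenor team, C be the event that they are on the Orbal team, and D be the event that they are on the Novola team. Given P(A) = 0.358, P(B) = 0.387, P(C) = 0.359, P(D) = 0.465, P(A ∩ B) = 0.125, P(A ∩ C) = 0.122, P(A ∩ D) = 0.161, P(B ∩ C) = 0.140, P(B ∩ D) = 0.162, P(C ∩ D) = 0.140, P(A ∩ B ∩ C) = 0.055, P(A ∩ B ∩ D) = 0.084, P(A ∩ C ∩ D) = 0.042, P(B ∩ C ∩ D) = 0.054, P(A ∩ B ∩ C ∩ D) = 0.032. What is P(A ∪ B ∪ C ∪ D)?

0.922

P(A ∪ B ∪ C ∪ D) = 0.358 + 0.387 + 0.359 + 0.465 − 0.125 − 0.122 − 0.161 − 0.140 − 0.162 − 0.140 + 0.055 + 0.084 + 0.042 + 0.054 − 0.032 = 0.922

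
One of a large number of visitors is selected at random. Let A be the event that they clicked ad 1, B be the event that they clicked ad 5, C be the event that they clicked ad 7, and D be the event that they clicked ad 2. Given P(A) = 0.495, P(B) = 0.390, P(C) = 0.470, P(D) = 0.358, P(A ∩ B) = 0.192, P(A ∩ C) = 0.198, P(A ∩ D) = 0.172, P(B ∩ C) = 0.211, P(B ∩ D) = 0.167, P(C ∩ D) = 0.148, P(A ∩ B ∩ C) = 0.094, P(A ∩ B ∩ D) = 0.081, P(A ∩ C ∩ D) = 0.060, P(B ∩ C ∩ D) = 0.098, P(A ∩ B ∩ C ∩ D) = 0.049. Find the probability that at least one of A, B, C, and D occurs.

P(A ∪ B ∪ C ∪ D) = 0.495 + 0.390 + 0.470 + 0.358 − 0.192 − 0.198 − 0.172 − 0.211 − 0.167 − 0.148 + 0.094 + 0.081 + 0.060 + 0.098 − 0.049 = 0.909

0.909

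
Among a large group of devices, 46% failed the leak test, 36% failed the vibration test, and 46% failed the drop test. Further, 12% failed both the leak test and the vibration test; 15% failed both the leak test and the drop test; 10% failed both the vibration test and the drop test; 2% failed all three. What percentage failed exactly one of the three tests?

60%

P(exactly one) = 46 + 36 + 46 − 2·12 − 2·15 − 2·10 + 3·2 = 60%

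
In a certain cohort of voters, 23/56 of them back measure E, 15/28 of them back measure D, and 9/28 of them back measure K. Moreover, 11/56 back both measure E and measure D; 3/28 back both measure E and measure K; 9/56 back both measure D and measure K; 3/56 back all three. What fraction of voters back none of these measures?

P(at least one) = 23/56 + 15/28 + 9/28 − 11/56 − 3/28 − 9/56 + 3/56 = 6/7
P(none) = 1 − 6/7 = 1/7

1/7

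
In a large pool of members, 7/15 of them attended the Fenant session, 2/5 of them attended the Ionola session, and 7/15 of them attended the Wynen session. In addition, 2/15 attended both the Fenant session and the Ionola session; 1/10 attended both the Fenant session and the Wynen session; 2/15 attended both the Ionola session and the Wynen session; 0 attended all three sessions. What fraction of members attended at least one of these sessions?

29/30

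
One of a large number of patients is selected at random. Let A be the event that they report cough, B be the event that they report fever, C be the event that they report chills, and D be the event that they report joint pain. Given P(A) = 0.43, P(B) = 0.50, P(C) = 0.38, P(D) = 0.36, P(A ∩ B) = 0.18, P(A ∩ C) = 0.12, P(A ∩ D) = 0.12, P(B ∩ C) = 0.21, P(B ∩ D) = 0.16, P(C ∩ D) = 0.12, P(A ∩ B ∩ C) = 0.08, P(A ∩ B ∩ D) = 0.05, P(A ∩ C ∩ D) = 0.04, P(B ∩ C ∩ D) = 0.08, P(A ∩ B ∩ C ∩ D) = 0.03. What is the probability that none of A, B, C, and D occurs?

0.02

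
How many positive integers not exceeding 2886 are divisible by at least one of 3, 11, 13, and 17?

By inclusion–exclusion:
floor(2886/3) + floor(2886/11) + floor(2886/13) + floor(2886/17) − floor(2886/33) − floor(2886/39) − floor(2886/51) − floor(2886/143) − floor(2886/187) − floor(2886/221) + floor(2886/429) + floor(2886/561) + floor(2886/663) + floor(2886/2431) − floor(2886/7293) = 962 + 262 + 222 + 169 − 87 − 74 − 56 − 20 − 15 − 13 + 6 + 5 + 4 + 1 − 0 = 1366

1366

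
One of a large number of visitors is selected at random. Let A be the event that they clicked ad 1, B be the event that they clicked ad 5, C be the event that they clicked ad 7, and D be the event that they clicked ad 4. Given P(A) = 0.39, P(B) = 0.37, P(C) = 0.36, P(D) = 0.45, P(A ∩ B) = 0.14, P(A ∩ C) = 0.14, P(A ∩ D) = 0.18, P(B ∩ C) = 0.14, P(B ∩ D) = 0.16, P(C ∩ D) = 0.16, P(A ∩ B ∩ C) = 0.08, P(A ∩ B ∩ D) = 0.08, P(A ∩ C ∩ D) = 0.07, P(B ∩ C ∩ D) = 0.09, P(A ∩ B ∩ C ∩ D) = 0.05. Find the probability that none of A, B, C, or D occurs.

Using inclusion–exclusion:
P(A ∪ B ∪ C ∪ D) = 0.39 + 0.37 + 0.36 + 0.45 − 0.14 − 0.14 − 0.18 − 0.14 − 0.16 − 0.16 + 0.08 + 0.08 + 0.07 + 0.09 − 0.05 = 0.92
P(none) = 1 − 0.92 = 0.08

0.08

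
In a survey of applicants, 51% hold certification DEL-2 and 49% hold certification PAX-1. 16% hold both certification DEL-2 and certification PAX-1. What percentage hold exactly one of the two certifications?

Using the inclusion–exclusion count for exactly one event:
P(exactly one) = 51 + 49 − 2·16 = 68%

68%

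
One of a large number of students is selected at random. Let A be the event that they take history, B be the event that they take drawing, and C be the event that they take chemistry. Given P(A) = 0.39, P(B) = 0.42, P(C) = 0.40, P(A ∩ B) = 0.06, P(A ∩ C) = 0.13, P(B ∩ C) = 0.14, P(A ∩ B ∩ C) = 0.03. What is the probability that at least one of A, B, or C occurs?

Apply inclusion-exclusion:
P(A ∪ B ∪ C) = 0.39 + 0.42 + 0.40 − 0.06 − 0.13 − 0.14 + 0.03 = 0.91

0.91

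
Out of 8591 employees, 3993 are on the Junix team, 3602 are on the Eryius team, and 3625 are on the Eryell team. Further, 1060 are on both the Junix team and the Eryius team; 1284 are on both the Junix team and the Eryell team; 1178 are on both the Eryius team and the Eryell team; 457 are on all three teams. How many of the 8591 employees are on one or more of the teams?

8155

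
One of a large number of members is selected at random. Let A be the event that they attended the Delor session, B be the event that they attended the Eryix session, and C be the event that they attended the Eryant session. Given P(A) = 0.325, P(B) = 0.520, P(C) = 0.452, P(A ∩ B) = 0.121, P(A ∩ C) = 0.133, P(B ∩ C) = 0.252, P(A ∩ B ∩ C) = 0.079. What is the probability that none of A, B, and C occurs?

0.130

P(A ∪ B ∪ C) = 0.325 + 0.520 + 0.452 − 0.121 − 0.133 − 0.252 + 0.079 = 0.870
P(none) = 1 − 0.870 = 0.130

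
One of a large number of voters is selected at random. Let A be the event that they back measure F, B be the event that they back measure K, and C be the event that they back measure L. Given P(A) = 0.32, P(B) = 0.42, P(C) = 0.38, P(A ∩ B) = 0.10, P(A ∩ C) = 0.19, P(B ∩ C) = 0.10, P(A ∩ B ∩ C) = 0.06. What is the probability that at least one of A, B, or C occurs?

0.79

P(A ∪ B ∪ C) = 0.32 + 0.42 + 0.38 − 0.10 − 0.19 − 0.10 + 0.06 = 0.79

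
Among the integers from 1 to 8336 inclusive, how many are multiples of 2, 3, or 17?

⌊8336/2⌋ + ⌊8336/3⌋ + ⌊8336/17⌋ − ⌊8336/6⌋ − ⌊8336/34⌋ − ⌊8336/51⌋ + ⌊8336/102⌋ = 4168 + 2778 + 490 − 1389 − 245 − 163 + 81 = 5720

5720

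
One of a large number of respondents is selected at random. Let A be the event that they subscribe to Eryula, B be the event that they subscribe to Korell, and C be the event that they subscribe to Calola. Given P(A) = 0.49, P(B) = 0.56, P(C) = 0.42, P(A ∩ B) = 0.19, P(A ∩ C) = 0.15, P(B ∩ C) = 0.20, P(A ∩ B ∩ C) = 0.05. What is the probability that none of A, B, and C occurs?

0.02

P(A ∪ B ∪ C) = 0.49 + 0.56 + 0.42 − 0.19 − 0.15 − 0.20 + 0.05 = 0.98
P(none) = 1 − 0.98 = 0.02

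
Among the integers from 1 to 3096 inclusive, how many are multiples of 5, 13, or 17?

944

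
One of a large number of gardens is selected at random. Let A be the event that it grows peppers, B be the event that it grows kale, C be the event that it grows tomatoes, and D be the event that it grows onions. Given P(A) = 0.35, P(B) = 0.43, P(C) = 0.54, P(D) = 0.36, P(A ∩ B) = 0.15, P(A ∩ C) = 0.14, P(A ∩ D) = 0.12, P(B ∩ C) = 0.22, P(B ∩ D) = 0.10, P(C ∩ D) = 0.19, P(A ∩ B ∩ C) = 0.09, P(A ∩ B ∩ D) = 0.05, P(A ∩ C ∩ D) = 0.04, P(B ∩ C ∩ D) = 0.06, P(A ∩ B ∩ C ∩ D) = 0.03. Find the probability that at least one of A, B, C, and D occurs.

0.97

Apply inclusion-exclusion:
P(A ∪ B ∪ C ∪ D) = 0.35 + 0.43 + 0.54 + 0.36 − 0.15 − 0.14 − 0.12 − 0.22 − 0.10 − 0.19 + 0.09 + 0.05 + 0.04 + 0.06 − 0.03 = 0.97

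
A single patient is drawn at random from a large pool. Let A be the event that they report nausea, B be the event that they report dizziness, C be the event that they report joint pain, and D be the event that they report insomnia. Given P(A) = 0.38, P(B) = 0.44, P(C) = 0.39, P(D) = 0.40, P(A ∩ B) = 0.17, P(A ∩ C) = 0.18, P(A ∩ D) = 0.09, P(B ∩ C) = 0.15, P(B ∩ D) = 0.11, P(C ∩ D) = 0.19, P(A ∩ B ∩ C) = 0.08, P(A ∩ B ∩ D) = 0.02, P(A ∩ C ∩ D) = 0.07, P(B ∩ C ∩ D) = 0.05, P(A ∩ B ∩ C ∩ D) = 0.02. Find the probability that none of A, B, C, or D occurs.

0.08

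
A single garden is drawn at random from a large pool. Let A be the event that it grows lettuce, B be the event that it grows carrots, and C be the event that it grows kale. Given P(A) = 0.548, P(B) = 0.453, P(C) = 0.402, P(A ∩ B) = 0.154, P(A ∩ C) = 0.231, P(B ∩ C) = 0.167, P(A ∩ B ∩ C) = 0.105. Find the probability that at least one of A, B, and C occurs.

0.956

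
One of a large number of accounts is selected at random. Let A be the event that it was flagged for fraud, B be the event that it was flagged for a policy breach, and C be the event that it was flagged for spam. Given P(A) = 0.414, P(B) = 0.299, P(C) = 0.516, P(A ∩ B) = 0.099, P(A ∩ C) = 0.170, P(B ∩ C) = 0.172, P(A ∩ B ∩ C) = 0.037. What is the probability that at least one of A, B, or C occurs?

Apply inclusion-exclusion:
P(A ∪ B ∪ C) = 0.414 + 0.299 + 0.516 − 0.099 − 0.170 − 0.172 + 0.037 = 0.825

0.825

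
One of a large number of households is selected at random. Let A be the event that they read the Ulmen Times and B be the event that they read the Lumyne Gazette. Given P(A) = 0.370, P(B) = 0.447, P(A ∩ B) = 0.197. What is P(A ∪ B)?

0.620

By inclusion-exclusion,
P(A ∪ B) = 0.370 + 0.447 − 0.197 = 0.620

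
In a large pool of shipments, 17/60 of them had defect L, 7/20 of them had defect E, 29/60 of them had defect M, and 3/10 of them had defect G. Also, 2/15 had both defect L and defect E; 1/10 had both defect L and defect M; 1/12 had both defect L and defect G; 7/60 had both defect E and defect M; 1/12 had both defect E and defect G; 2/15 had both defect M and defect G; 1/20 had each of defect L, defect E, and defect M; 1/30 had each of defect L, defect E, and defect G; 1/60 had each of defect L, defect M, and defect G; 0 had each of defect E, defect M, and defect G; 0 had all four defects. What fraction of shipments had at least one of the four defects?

By inclusion–exclusion:
P(at least one) = 17/60 + 7/20 + 29/60 + 3/10 − 2/15 − 1/10 − 1/12 − 7/60 − 1/12 − 2/15 + 1/20 + 1/30 + 1/60 + 0 − 0 = 13/15

13/15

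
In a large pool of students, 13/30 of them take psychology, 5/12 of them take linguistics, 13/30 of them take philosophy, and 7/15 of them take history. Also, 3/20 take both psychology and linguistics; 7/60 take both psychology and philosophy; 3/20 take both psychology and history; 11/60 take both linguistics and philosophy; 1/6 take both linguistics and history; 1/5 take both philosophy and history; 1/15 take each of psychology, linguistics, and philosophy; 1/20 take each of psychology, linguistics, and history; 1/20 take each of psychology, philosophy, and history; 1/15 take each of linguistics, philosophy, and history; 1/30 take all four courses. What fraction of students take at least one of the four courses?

59/60

P(at least one) = 13/30 + 5/12 + 13/30 + 7/15 − 3/20 − 7/60 − 3/20 − 11/60 − 1/6 − 1/5 + 1/15 + 1/20 + 1/20 + 1/15 − 1/30 = 59/60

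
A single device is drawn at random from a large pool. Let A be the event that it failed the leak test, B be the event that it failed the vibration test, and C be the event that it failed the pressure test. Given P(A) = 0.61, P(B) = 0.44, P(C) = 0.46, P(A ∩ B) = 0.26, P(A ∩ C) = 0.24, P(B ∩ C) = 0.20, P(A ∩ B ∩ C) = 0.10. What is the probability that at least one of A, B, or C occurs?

0.91

P(A ∪ B ∪ C) = 0.61 + 0.44 + 0.46 − 0.26 − 0.24 − 0.20 + 0.10 = 0.91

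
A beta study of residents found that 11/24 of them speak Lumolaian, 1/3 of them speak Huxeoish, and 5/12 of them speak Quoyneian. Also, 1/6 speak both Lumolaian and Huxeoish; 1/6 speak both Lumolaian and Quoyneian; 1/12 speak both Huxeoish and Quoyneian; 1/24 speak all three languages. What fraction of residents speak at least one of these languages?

5/6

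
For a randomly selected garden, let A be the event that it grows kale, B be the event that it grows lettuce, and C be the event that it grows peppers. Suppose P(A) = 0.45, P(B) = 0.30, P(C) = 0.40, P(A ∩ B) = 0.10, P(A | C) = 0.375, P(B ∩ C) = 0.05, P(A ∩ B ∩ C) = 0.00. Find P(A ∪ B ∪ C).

0.85

P(A ∩ C) = P(C)·P(A|C) = 0.40 × 0.375 = 0.15
P(A ∪ B ∪ C) = 0.45 + 0.30 + 0.40 − 0.10 − 0.15 − 0.05 + 0.00 = 0.85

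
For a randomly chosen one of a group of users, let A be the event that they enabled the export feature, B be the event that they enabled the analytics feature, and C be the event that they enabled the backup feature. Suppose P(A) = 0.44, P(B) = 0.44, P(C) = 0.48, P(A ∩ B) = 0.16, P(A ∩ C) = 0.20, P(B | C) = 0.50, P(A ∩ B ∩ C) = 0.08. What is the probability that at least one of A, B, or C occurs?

0.84

P(B ∩ C) = P(C)·P(B|C) = 0.48 × 0.50 = 0.24
P(A ∪ B ∪ C) = 0.44 + 0.44 + 0.48 − 0.16 − 0.20 − 0.24 + 0.08 = 0.84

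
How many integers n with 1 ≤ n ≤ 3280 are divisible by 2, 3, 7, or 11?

Using inclusion–exclusion:
1640 + 1093 + 468 + 298 − 546 − 234 − 149 − 156 − 99 − 42 + 78 + 49 + 21 + 14 − 7 = 2428

2428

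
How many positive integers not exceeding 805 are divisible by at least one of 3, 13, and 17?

339

268 + 61 + 47 − 20 − 15 − 3 + 1 = 339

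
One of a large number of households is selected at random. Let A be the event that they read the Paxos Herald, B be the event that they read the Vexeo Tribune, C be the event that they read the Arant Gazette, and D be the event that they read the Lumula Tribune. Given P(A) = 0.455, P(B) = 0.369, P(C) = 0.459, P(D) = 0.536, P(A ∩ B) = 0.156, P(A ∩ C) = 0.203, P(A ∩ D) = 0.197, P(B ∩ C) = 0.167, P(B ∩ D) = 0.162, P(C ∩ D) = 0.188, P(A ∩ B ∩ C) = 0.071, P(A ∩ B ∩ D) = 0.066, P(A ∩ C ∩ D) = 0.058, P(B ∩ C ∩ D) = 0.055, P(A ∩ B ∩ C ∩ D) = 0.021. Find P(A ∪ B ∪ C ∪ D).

0.975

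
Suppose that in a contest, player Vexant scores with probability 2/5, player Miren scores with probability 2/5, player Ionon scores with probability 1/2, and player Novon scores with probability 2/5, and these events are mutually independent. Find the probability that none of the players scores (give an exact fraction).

P(none) = (1 − 2/5) × (1 − 2/5) × (1 − 1/2) × (1 − 2/5) = 3/5 × 3/5 × 1/2 × 3/5 = 27/250

27/250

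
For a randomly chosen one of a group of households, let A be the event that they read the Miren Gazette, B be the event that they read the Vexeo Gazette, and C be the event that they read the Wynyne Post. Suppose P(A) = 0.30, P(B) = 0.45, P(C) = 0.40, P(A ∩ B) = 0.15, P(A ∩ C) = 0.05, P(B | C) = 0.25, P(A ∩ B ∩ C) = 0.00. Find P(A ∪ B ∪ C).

P(B ∩ C) = P(C)·P(B|C) = 0.40 × 0.25 = 0.10
By inclusion–exclusion:
P(A ∪ B ∪ C) = 0.30 + 0.45 + 0.40 − 0.15 − 0.05 − 0.10 + 0.00 = 0.85

0.85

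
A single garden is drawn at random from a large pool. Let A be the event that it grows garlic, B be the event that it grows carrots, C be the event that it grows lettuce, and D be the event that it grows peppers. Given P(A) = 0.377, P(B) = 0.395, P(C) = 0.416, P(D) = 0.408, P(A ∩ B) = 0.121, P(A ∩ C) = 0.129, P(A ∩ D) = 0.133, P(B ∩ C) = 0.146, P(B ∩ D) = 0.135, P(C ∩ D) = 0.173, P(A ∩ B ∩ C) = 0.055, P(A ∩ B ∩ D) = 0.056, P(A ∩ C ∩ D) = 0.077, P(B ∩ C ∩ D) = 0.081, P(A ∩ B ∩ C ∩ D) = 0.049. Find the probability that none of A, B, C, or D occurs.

0.021

P(A ∪ B ∪ C ∪ D) = 0.377 + 0.395 + 0.416 + 0.408 − 0.121 − 0.129 − 0.133 − 0.146 − 0.135 − 0.173 + 0.055 + 0.056 + 0.077 + 0.081 − 0.049 = 0.979
P(none) = 1 − 0.979 = 0.021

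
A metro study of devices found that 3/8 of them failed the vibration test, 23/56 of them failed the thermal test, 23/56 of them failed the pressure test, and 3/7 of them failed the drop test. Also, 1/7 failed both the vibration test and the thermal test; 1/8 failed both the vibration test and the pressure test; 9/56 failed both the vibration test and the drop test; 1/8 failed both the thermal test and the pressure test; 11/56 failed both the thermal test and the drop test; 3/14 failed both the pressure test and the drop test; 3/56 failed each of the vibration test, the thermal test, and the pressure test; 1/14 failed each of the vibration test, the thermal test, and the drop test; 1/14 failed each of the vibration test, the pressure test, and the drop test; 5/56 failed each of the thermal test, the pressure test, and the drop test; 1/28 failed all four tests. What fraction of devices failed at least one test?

51/56

By inclusion-exclusion,
P(union) = 3/8 + 23/56 + 23/56 + 3/7 − 1/7 − 1/8 − 9/56 − 1/8 − 11/56 − 3/14 + 3/56 + 1/14 + 1/14 + 5/56 − 1/28 = 51/56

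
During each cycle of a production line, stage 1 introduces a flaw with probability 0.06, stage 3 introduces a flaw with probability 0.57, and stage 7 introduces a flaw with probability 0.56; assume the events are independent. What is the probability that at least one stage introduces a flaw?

0.822152

P(none) = (1 − 0.06) × (1 − 0.57) × (1 − 0.56) = 0.94 × 0.43 × 0.44 = 0.177848
P(at least one) = 1 − 0.177848 = 0.822152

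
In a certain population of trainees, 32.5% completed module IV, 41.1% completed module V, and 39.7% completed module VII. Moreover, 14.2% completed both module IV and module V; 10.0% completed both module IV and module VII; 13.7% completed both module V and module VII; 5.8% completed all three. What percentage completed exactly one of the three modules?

54.9%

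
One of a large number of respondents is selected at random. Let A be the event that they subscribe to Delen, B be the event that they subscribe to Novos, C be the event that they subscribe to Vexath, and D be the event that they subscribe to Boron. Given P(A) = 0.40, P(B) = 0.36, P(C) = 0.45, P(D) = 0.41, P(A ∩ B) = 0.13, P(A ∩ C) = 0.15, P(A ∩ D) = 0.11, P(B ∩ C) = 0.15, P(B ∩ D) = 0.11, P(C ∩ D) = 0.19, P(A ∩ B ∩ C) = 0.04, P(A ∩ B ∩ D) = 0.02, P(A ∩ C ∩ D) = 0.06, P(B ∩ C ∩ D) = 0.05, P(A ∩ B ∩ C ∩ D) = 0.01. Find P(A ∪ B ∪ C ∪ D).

By inclusion-exclusion,
P(A ∪ B ∪ C ∪ D) = 0.40 + 0.36 + 0.45 + 0.41 − 0.13 − 0.15 − 0.11 − 0.15 − 0.11 − 0.19 + 0.04 + 0.02 + 0.06 + 0.05 − 0.01 = 0.94

0.94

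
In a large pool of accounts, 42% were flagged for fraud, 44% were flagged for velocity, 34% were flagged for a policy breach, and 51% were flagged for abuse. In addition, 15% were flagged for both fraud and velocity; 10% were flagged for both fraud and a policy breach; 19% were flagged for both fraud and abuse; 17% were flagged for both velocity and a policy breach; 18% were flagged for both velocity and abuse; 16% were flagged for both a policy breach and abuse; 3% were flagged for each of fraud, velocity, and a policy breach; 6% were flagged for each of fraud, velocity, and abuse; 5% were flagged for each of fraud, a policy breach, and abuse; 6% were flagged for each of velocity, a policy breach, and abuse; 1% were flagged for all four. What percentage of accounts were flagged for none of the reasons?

5%

P(≥1) = 42 + 44 + 34 + 51 − 15 − 10 − 19 − 17 − 18 − 16 + 3 + 6 + 5 + 6 − 1 = 95%
P(none) = 100% − 95% = 5%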